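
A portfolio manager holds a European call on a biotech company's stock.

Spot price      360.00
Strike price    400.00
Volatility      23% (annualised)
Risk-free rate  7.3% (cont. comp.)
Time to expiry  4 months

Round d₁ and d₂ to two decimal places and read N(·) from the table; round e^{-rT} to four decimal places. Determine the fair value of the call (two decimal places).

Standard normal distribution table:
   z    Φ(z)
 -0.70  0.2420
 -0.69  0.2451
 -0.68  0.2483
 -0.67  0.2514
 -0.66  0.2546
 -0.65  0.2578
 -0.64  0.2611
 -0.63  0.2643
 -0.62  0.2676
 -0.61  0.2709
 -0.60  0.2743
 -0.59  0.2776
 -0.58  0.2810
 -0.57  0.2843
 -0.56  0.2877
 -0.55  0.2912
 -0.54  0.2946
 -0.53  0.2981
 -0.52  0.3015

σ√T = 0.23 × 0.5774 = 0.1328
d₁ = [ln(360/400) + (0.073 + ½·0.23²)·0.3333] / (σ√T) = (-0.1054 + 0.0331) / 0.1328 = -0.5438 ⇒ -0.54
d₂ = -0.5438 − 0.1328 = -0.6766 ⇒ -0.68
exp(−rT) = exp(−0.073·0.3333) = 0.9760
C = 360·N(-0.54) − 400·0.9760·N(-0.68) = 360·0.2946 − 400·0.9760·0.2483 = 106.0560 − 96.9363 = 9.1197

9.12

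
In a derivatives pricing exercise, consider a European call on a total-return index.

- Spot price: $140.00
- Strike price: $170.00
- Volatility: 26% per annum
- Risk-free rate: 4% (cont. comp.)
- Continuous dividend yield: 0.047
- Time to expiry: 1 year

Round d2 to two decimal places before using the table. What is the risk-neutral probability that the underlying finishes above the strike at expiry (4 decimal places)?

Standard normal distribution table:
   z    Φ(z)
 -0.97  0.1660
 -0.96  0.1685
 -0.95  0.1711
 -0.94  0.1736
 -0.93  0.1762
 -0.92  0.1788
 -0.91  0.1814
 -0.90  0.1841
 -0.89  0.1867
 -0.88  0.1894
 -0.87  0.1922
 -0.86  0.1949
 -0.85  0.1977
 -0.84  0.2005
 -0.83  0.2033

σ√T = 0.26 × 1.0000 = 0.2600
d₁ = [ln(140/170) + (0.04 − 0.047 + 0.26²/2)·1] / 0.2600 = [-0.1942 + 0.0268] / 0.2600 = -0.6437 ⇒ -0.64
d₂ = d₁ − σ√T = -0.6437 − 0.2600 = -0.9037 ⇒ -0.90
Pr(exercise) under Q = N(d₂) = 0.1841

0.1841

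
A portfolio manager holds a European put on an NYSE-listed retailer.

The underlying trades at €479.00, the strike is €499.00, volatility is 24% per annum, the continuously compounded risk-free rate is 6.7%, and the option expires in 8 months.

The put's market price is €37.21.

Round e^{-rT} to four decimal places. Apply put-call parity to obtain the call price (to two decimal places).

e^(−rT) = e^(−0.067·0.6667) = 0.9563
Put-call parity: C − P = S − K·e^(−rT) = 479 − 499·0.9563 = 479 − 477.1937 = 1.8063
C = P + (C − P) = 37.21 + (1.8063) = 39.0163

€39.02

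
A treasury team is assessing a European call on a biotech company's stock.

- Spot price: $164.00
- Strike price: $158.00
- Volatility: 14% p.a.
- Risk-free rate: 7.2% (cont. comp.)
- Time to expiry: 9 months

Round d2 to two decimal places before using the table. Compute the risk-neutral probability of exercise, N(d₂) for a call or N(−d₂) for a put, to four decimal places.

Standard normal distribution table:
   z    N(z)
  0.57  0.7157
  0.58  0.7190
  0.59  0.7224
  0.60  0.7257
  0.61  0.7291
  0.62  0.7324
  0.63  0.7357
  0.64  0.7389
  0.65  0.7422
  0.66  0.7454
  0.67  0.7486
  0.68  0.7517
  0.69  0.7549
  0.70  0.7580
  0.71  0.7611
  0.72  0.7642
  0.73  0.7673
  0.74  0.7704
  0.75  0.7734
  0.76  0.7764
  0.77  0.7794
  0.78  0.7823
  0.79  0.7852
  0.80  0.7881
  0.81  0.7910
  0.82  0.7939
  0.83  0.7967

0.7549

σ√T = 0.14·√0.75 = 0.1212
d₁ = [ln(164/158) + (0.072 + 0.14²/2)·0.75] / 0.1212 = [0.0373 + 0.0614] / 0.1212 = 0.8134 which rounds to 0.81
d₂ = d₁ − σ√T = 0.8134 − 0.1212 = 0.6922 which rounds to 0.69
Risk-neutral Pr[S_T > K] = N(d₂) = N(0.69) = 0.7549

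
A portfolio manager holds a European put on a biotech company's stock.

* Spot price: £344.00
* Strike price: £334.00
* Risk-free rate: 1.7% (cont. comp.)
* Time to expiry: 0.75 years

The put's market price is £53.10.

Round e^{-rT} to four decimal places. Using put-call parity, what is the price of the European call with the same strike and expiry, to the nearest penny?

£67.34

e^(−rT) = e^(−0.017·0.75) = 0.9873
Put-call parity: C − P = S − K·e^(−rT) = 344 − 334·0.9873 = 344 − 329.7582 = 14.2418
C = P + (C − P) = 53.10 + (14.2418) = 67.3418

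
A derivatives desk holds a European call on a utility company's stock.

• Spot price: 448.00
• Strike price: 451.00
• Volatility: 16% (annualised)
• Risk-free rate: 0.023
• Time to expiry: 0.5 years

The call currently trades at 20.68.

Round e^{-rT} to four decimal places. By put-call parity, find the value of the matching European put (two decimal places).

exp(−rT) = exp(−0.023·0.5) = 0.9886
Put-call parity: C − P = S − K·e^(−rT) = 448 − 451·0.9886 = 448 − 445.8586 = 2.1414
P = C − (C − P) = 20.68 − (2.1414) = 18.5386

18.54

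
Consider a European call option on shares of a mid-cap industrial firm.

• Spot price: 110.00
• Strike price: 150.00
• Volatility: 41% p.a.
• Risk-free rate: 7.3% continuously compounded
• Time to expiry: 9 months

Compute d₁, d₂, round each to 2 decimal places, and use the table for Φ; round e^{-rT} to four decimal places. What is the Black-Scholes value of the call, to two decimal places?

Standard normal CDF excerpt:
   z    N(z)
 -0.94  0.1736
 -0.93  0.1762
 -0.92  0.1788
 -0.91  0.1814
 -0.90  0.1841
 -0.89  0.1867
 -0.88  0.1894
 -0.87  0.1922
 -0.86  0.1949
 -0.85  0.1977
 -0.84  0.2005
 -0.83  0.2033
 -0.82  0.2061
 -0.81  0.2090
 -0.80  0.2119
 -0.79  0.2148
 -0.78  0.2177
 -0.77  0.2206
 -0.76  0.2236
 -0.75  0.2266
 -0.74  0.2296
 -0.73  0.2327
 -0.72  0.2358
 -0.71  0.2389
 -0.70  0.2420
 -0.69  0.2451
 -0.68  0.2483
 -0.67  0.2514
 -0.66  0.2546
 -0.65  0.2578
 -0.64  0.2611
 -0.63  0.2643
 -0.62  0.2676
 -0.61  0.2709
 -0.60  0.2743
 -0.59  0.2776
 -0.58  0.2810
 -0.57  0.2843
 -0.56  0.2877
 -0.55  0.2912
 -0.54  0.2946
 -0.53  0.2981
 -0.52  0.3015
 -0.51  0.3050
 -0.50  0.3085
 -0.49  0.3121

6.26

σ√T = 0.41·√0.75 = 0.3551
d₁ = [ln(110/150) + (0.073 + ½·0.41²)·0.75] / (σ√T) = (-0.3102 + 0.1178) / 0.3551 = -0.5418 ≈ -0.54
d₂ = -0.5418 − 0.3551 = -0.8968 ≈ -0.90
e^(−rT) = e^(−0.073·0.75) = 0.9467
C = 110·N(-0.54) − 150·0.9467·N(-0.90) = 110·0.2946 − 150·0.9467·0.1841 = 32.4060 − 26.1431 = 6.2629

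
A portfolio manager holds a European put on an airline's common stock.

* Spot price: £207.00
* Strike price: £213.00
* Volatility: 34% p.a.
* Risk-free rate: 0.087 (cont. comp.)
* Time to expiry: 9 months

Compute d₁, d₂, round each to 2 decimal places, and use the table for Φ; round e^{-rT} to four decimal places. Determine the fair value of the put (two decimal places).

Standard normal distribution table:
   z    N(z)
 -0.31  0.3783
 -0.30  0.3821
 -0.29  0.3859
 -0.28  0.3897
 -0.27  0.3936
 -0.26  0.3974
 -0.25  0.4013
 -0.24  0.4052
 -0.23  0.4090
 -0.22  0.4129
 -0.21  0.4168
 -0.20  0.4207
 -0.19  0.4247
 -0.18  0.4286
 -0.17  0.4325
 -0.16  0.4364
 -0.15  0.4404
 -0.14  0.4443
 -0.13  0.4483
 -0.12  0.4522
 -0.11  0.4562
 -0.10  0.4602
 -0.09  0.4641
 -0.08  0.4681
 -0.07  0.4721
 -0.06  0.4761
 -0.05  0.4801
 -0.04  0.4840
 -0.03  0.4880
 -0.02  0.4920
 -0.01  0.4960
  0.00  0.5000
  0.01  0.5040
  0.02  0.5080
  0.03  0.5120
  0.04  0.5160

T = 0.75;  σ√T = 0.2944
d₁ = [ln(207/213) + (0.087 + 0.34²/2)·0.75] / 0.2944 = [-0.0286 + 0.1086] / 0.2944 = 0.2718 which rounds to 0.27
d₂ = d₁ − σ√T = 0.2718 − 0.2944 = -0.0227 which rounds to -0.02
exp(−rT) = exp(−0.087·0.75) = 0.9368
N(−d₂) = N(0.02) = 0.5080;  N(−d₁) = N(-0.27) = 0.3936
P = 213·0.9368·0.5080 − 207·0.3936 = 101.3655 − 81.4752 = 19.8903

£19.89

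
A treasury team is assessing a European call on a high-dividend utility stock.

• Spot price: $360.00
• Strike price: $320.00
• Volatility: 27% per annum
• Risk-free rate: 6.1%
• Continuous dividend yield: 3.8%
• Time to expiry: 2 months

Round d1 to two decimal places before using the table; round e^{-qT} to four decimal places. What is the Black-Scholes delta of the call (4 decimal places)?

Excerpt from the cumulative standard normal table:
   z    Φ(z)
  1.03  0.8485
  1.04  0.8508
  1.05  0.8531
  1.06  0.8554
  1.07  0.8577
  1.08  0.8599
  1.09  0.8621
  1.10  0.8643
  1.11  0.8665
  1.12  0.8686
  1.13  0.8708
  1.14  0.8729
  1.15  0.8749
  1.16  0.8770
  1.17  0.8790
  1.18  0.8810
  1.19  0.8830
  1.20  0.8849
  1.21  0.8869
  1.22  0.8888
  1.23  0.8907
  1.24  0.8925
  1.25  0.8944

0.8715

σ√T = 0.27 × 0.4082 = 0.1102
d₁ = [ln(360/320) + (0.061 − 0.038 + 0.27²/2)·0.1667] / 0.1102 = [0.1178 + 0.0099] / 0.1102 = 1.1584 which rounds to 1.16
N(d₁) = N(1.16) = 0.8770
Δ_call = exp(−qT)·N(d₁) = 0.9937·0.8770 = 0.8715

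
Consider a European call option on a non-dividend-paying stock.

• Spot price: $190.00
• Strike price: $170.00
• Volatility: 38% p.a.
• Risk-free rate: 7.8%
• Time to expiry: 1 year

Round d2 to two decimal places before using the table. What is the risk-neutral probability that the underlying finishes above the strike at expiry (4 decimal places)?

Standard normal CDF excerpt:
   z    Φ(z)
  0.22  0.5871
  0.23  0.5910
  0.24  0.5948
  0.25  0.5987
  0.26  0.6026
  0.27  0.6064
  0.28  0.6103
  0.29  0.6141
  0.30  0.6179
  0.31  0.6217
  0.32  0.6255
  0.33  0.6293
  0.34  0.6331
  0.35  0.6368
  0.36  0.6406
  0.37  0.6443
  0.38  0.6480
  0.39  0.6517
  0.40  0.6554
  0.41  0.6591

σ√T = 0.38 × 1.0000 = 0.3800
ln(S/K) + (r + σ²/2)T = ln(190/170) + (0.078 + 0.38²/2)·1 = 0.1112 + 0.1502 = 0.2614
d₁ = 0.2614 / 0.3800 = 0.6880 ⇒ 0.69
d₂ = d₁ − σ√T = 0.6880 − 0.3800 = 0.3080 ⇒ 0.31
Risk-neutral Pr[S_T > K] = N(d₂) = N(0.31) = 0.6217

0.6217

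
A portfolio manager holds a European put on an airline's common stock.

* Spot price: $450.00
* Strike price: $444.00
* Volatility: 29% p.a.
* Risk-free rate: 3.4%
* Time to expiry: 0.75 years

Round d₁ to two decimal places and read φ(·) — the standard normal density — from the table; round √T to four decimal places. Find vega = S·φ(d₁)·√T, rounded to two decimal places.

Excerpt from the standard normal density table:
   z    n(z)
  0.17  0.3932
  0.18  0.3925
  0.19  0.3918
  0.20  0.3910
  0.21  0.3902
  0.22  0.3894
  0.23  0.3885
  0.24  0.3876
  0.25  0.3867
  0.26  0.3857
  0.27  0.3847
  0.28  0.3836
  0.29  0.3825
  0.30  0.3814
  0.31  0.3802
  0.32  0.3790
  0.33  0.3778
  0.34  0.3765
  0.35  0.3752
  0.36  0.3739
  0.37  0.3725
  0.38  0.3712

149.49

σ√T = 0.29 × 0.8660 = 0.2511
ln(S/K) + (r + σ²/2)T = ln(450/444) + (0.034 + 0.29²/2)·0.75 = 0.0134 + 0.0570 = 0.0705
d₁ = 0.0705 / 0.2511 = 0.2806 which rounds to 0.28
√T = √0.75 = 0.8660
φ(d₁) = φ(0.28) = 0.3836
vega = S·φ(d₁)·√T = 450·0.3836·0.8660 = 149.4889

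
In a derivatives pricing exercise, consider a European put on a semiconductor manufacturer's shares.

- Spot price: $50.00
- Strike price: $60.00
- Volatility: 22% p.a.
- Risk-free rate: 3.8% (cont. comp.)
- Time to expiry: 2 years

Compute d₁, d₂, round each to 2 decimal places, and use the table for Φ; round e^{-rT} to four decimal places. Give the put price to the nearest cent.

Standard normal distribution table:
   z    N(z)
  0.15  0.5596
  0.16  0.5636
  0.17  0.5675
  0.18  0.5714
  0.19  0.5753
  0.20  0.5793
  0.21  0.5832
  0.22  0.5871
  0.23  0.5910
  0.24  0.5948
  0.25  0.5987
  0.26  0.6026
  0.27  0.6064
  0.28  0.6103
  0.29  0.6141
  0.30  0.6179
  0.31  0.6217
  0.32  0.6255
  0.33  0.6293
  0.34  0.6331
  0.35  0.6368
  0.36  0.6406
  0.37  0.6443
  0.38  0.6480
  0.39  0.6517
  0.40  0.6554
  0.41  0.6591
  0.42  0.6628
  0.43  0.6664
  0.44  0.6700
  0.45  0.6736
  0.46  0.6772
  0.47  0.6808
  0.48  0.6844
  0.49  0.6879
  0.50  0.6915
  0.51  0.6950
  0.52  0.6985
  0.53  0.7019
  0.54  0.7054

$9.69

T = 2;  σ√T = 0.3111
d₁ = [ln(50/60) + (0.038 + 0.22²/2)·2] / 0.3111 = [-0.1823 + 0.1244] / 0.3111 = -0.1862 ⇒ -0.19
d₂ = d₁ − σ√T = -0.1862 − 0.3111 = -0.4973 ⇒ -0.50
exp(−rT) = exp(−0.038·2) = 0.9268
N(−d₂) = N(0.50) = 0.6915;  N(−d₁) = N(0.19) = 0.5753
P = 60·0.9268·0.6915 − 50·0.5753 = 38.4529 − 28.7650 = 9.6879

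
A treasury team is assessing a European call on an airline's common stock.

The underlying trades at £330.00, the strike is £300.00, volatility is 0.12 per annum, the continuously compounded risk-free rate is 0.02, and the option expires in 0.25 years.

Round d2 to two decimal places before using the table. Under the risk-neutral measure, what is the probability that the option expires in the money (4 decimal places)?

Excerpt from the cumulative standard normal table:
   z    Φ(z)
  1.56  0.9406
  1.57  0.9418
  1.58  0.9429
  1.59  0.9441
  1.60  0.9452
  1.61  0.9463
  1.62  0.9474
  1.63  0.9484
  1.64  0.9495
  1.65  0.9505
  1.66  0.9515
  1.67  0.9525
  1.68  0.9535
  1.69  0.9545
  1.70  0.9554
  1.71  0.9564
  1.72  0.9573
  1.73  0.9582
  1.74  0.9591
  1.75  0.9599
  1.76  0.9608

0.9495

σ√T = 0.12·√0.25 = 0.0600
d₁ = [ln(330/300) + (0.02 + ½·0.12²)·0.25] / (σ√T) = (0.0953 + 0.0068) / 0.0600 = 1.7018 → 1.70
d₂ = 1.7018 − 0.0600 = 1.6418 → 1.64
Risk-neutral Pr[S_T > K] = N(d₂) = N(1.64) = 0.9495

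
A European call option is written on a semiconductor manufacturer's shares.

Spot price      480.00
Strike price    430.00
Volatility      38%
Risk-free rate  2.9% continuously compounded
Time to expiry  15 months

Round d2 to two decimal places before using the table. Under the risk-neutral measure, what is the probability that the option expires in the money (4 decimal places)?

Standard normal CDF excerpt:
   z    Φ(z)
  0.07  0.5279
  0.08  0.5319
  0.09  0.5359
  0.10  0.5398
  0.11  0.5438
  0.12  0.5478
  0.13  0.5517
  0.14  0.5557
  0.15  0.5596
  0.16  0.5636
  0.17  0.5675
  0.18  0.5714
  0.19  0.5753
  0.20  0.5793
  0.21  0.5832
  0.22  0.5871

σ√T = 0.38·√1.25 = 0.4249
ln(S/K) + (r + σ²/2)T = ln(480/430) + (0.029 + 0.38²/2)·1.25 = 0.1100 + 0.1265 = 0.2365
d₁ = 0.2365 / 0.4249 = 0.5567 which rounds to 0.56
d₂ = d₁ − σ√T = 0.5567 − 0.4249 = 0.1318 which rounds to 0.13
Risk-neutral Pr[S_T > K] = N(d₂) = N(0.13) = 0.5517

0.5517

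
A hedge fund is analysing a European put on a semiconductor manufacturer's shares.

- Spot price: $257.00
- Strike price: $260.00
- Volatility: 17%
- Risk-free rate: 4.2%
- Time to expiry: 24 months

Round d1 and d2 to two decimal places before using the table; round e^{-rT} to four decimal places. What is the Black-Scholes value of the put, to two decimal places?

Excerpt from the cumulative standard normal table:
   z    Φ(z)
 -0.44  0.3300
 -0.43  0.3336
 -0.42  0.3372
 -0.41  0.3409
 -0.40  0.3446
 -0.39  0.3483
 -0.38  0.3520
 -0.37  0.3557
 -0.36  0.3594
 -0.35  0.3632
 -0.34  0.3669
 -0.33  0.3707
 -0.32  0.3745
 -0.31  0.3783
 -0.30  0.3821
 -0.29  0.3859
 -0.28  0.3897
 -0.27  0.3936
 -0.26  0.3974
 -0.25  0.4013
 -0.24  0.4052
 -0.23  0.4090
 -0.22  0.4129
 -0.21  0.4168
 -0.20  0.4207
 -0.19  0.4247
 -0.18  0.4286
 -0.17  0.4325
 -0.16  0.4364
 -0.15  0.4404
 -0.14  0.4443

σ√T = 0.17 × 1.4142 = 0.2404
d₁ = [ln(257/260) + (0.042 + 0.17²/2)·2] / 0.2404 = [-0.0116 + 0.1129] / 0.2404 = 0.4213 → 0.42
d₂ = d₁ − σ√T = 0.4213 − 0.2404 = 0.1809 → 0.18
e^(−rT) = e^(−0.042·2) = 0.9194
N(−d₂) = N(-0.18) = 0.4286;  N(−d₁) = N(-0.42) = 0.3372
P = 260·0.9194·0.4286 − 257·0.3372 = 102.4543 − 86.6604 = 15.7939

$15.79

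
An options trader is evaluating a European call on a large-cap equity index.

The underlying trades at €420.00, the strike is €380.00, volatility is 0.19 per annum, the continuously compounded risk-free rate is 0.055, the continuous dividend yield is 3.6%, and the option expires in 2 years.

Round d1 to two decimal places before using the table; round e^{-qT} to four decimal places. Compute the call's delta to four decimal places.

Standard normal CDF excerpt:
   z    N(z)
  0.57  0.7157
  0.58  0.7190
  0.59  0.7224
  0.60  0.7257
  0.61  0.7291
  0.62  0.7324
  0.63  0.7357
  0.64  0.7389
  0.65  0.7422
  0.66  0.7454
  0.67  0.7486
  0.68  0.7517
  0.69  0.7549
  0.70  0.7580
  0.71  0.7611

σ√T = 0.19 × 1.4142 = 0.2687
d₁ = [ln(420/380) + (0.055 − 0.036 + 0.19²/2)·2] / 0.2687 = [0.1001 + 0.0741] / 0.2687 = 0.6482 ⇒ 0.65
N(d₁) = N(0.65) = 0.7422
Δ_call = e^(−qT)·N(d₁) = 0.9305·0.7422 = 0.6906

0.6906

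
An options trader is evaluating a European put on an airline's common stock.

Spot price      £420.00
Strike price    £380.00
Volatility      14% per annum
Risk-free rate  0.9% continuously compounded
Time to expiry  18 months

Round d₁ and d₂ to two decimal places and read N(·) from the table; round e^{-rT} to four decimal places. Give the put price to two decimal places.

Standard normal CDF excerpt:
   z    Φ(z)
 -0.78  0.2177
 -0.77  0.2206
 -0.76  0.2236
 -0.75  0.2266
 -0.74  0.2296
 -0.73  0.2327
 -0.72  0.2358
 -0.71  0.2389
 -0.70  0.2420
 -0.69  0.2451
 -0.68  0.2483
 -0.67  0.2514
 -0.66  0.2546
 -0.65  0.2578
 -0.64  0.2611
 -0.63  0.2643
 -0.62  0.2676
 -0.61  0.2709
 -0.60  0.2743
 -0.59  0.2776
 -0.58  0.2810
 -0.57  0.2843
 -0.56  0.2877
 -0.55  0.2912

T = 1.5;  σ√T = 0.1715
ln(S/K) + (r + σ²/2)T = ln(420/380) + (0.009 + 0.14²/2)·1.5 = 0.1001 + 0.0282 = 0.1283
d₁ = 0.1283 / 0.1715 = 0.7482 ⇒ 0.75
d₂ = d₁ − σ√T = 0.7482 − 0.1715 = 0.5767 ⇒ 0.58
exp(−rT) = exp(−0.009·1.5) = 0.9866
N(−d₂) = N(-0.58) = 0.2810;  N(−d₁) = N(-0.75) = 0.2266
P = 380·0.9866·0.2810 − 420·0.2266 = 105.3491 − 95.1720 = 10.1771

£10.18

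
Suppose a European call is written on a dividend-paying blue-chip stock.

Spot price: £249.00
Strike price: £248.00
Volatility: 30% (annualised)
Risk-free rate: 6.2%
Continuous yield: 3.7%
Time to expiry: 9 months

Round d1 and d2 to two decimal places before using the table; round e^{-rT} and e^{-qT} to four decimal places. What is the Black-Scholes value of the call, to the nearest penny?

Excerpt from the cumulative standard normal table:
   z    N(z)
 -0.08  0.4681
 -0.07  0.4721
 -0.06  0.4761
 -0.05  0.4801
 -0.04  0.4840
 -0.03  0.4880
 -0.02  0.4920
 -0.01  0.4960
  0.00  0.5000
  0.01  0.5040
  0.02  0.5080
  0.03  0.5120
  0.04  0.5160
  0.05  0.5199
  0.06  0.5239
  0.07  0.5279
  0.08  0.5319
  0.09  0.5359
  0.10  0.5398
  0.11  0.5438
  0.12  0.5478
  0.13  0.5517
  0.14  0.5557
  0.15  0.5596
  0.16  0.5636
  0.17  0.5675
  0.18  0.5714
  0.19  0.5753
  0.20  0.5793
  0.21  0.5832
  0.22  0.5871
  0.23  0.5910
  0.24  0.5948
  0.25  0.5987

£27.60

σ√T = 0.3·√0.75 = 0.2598
d₁ = [ln(249/248) + (0.062 − 0.037 + 0.3²/2)·0.75] / 0.2598 = [0.0040 + 0.0525] / 0.2598 = 0.2176 ≈ 0.22
d₂ = d₁ − σ√T = 0.2176 − 0.2598 = -0.0422 ≈ -0.04
e^(−qT) = e^(−0.037·0.75) = 0.9726;  e^(−rT) = e^(−0.062·0.75) = 0.9546
N(d₁) = N(0.22) = 0.5871;  N(d₂) = N(-0.04) = 0.4840
C = 249·0.9726·0.5871 − 248·0.9546·0.4840 = 142.1824 − 114.5825 = 27.5998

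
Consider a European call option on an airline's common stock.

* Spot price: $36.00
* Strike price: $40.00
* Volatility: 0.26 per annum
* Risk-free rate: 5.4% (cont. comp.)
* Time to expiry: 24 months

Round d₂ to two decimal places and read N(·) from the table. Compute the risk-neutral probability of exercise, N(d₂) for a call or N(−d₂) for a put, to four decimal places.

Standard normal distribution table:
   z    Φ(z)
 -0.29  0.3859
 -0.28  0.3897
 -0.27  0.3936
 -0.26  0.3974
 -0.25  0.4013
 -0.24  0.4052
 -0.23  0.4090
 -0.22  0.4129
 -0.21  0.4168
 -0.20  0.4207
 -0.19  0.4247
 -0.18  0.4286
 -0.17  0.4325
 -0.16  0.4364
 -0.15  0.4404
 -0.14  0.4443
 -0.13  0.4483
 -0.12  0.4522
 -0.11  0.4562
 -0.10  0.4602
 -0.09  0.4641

σ√T = 0.26 × 1.4142 = 0.3677
d₁ = [ln(36/40) + (0.054 + ½·0.26²)·2] / (σ√T) = (-0.1054 + 0.1756) / 0.3677 = 0.1910 which rounds to 0.19
d₂ = 0.1910 − 0.3677 = -0.1767 which rounds to -0.18
Pr(exercise) under Q = N(d₂) = 0.4286

0.4286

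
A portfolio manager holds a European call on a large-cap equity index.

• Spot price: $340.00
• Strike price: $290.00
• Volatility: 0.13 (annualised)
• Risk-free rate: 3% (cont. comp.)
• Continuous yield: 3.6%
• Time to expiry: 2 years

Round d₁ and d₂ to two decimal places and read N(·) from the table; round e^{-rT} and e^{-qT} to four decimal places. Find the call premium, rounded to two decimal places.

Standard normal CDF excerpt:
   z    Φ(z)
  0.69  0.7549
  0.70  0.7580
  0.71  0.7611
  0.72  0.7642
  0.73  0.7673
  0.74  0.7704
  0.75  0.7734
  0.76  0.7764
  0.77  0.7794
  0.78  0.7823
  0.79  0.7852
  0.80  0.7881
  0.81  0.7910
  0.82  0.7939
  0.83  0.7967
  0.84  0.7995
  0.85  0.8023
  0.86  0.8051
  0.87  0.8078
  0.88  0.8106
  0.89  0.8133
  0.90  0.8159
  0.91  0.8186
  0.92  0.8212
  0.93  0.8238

$49.43

σ√T = 0.13 × 1.4142 = 0.1838
d₁ = [ln(340/290) + (0.03 − 0.036 + ½·0.13²)·2] / (σ√T) = (0.1591 + 0.0049) / 0.1838 = 0.8919 → 0.89
d₂ = 0.8919 − 0.1838 = 0.7080 → 0.71
exp(−qT) = exp(−0.036·2) = 0.9305;  exp(−rT) = exp(−0.03·2) = 0.9418
N(d₁) = N(0.89) = 0.8133;  N(d₂) = N(0.71) = 0.7611
C = 340·0.9305·0.8133 − 290·0.9418·0.7611 = 257.3037 − 207.8732 = 49.4306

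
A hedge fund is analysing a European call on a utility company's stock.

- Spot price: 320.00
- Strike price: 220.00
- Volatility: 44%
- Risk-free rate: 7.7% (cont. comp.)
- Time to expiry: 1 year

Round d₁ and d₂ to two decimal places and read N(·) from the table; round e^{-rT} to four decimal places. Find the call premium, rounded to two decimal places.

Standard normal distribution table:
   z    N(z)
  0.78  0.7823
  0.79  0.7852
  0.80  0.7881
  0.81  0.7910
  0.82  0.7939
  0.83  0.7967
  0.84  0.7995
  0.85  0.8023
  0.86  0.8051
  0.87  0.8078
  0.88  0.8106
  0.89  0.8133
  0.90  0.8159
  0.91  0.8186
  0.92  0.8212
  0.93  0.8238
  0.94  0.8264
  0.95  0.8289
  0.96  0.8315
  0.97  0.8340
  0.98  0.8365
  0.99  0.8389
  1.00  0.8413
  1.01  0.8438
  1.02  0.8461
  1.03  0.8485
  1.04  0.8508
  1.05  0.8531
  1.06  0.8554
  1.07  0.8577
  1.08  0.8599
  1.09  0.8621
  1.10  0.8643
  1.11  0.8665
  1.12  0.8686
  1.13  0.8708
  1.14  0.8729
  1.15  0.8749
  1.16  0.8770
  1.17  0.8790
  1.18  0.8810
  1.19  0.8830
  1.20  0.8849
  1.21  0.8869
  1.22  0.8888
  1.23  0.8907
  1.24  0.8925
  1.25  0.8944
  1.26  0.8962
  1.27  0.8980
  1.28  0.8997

σ√T = 0.44·√1 = 0.4400
d₁ = [ln(320/220) + (0.077 + 0.44²/2)·1] / 0.4400 = [0.3747 + 0.1738] / 0.4400 = 1.2466 ⇒ 1.25
d₂ = d₁ − σ√T = 1.2466 − 0.4400 = 0.8066 ⇒ 0.81
exp(−rT) = exp(−0.077·1) = 0.9259
C = 320·N(1.25) − 220·0.9259·N(0.81) = 320·0.8944 − 220·0.9259·0.7910 = 286.2080 − 161.1251 = 125.0829

125.08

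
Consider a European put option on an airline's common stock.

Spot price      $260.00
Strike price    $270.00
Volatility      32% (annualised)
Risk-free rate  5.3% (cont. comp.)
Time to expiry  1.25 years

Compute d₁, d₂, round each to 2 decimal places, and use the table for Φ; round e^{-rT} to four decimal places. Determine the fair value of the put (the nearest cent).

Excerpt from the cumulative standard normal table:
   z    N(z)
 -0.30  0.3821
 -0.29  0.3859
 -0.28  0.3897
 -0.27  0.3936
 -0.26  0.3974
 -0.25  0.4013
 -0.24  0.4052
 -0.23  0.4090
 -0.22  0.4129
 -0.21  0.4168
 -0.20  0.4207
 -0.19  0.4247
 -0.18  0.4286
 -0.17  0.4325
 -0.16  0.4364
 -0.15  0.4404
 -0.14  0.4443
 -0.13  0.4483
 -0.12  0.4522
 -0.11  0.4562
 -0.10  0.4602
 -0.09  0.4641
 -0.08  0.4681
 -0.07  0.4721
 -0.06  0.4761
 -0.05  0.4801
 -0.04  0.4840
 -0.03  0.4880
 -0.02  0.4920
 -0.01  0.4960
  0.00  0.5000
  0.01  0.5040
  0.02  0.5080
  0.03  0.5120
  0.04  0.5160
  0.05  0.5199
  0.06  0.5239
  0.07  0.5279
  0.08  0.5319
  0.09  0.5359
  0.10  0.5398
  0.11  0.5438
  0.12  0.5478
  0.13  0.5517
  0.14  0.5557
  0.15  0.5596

$33.08

T = 1.25;  σ√T = 0.3578
d₁ = [ln(260/270) + (0.053 + ½·0.32²)·1.25] / (σ√T) = (-0.0377 + 0.1303) / 0.3578 = 0.2586 ⇒ 0.26
d₂ = 0.2586 − 0.3578 = -0.0992 ⇒ -0.10
exp(−rT) = exp(−0.053·1.25) = 0.9359
N(−d₂) = N(0.10) = 0.5398;  N(−d₁) = N(-0.26) = 0.3974
P = 270·0.9359·0.5398 − 260·0.3974 = 136.4037 − 103.3240 = 33.0797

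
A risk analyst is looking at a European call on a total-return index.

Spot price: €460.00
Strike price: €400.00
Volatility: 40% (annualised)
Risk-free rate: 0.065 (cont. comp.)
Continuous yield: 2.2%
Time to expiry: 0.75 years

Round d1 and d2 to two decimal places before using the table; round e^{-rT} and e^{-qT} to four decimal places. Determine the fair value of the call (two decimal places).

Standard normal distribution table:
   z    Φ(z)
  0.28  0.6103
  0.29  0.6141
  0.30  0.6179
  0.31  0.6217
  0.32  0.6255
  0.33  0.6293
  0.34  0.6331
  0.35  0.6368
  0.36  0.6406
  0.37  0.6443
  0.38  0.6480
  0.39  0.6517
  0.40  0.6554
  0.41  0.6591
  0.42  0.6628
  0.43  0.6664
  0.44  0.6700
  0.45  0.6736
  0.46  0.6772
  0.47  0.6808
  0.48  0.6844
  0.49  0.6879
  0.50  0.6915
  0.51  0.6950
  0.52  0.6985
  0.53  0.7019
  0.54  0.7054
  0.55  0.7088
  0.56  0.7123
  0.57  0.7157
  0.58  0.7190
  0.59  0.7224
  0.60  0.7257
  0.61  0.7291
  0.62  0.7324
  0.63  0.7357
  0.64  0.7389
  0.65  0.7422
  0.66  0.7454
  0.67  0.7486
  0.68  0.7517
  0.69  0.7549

€100.42

σ√T = 0.4·√0.75 = 0.3464
d₁ = [ln(460/400) + (0.065 − 0.022 + 0.4²/2)·0.75] / 0.3464 = [0.1398 + 0.0923] / 0.3464 = 0.6698 which rounds to 0.67
d₂ = d₁ − σ√T = 0.6698 − 0.3464 = 0.3234 which rounds to 0.32
exp(−qT) = exp(−0.022·0.75) = 0.9836;  exp(−rT) = exp(−0.065·0.75) = 0.9524
C = 460·0.9836·N(0.67) − 400·0.9524·N(0.32) = 460·0.9836·0.7486 − 400·0.9524·0.6255 = 338.7086 − 238.2905 = 100.4181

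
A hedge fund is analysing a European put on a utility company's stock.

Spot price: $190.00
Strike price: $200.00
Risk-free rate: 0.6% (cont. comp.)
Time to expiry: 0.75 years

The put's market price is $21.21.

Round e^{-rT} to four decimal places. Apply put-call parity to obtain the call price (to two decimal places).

e^(−rT) = e^(−0.006·0.75) = 0.9955
Put-call parity: C − P = S − K·e^(−rT) = 190 − 200·0.9955 = 190 − 199.1000 = -9.1000
C = P + (C − P) = 21.21 + (-9.1000) = 12.1100

$12.11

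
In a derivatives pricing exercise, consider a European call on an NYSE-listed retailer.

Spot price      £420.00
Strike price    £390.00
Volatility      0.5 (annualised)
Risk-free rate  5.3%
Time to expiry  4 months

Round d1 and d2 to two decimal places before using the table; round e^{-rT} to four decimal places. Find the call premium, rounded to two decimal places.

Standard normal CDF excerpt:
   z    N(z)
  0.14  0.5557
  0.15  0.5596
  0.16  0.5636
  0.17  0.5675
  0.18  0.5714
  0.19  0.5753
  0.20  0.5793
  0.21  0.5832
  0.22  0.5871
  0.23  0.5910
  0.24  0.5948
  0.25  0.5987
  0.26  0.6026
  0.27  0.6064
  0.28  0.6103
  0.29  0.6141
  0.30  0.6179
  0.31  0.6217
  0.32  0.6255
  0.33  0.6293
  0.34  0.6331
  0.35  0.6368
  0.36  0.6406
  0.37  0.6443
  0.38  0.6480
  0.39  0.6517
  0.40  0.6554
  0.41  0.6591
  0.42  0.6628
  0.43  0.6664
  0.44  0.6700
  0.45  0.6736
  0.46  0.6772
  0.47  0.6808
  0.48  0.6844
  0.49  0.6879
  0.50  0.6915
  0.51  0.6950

£66.97

σ√T = 0.5·√0.3333 = 0.2887
d₁ = [ln(420/390) + (0.053 + 0.5²/2)·0.3333] / 0.2887 = [0.0741 + 0.0593] / 0.2887 = 0.4623 ⇒ 0.46
d₂ = d₁ − σ√T = 0.4623 − 0.2887 = 0.1736 ⇒ 0.17
exp(−rT) = exp(−0.053·0.3333) = 0.9825
N(d₁) = N(0.46) = 0.6772;  N(d₂) = N(0.17) = 0.5675
C = 420·0.6772 − 390·0.9825·0.5675 = 284.4240 − 217.4518 = 66.9722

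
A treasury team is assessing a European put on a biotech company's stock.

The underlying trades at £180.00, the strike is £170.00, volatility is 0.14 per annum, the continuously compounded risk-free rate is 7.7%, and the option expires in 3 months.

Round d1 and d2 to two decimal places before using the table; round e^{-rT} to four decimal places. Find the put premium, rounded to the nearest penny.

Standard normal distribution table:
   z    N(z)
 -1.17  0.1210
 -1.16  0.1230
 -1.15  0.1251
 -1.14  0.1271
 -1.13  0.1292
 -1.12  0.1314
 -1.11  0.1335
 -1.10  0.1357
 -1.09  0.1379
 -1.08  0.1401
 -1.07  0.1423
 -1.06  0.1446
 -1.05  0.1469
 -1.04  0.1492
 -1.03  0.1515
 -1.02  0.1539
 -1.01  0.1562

£0.86

T = 0.25;  σ√T = 0.0700
d₁ = [ln(180/170) + (0.077 + 0.14²/2)·0.25] / 0.0700 = [0.0572 + 0.0217] / 0.0700 = 1.1265 which rounds to 1.13
d₂ = d₁ − σ√T = 1.1265 − 0.0700 = 1.0565 which rounds to 1.06
exp(−rT) = exp(−0.077·0.25) = 0.9809
N(−d₂) = N(-1.06) = 0.1446;  N(−d₁) = N(-1.13) = 0.1292
P = 170·0.9809·0.1446 − 180·0.1292 = 24.1125 − 23.2560 = 0.8565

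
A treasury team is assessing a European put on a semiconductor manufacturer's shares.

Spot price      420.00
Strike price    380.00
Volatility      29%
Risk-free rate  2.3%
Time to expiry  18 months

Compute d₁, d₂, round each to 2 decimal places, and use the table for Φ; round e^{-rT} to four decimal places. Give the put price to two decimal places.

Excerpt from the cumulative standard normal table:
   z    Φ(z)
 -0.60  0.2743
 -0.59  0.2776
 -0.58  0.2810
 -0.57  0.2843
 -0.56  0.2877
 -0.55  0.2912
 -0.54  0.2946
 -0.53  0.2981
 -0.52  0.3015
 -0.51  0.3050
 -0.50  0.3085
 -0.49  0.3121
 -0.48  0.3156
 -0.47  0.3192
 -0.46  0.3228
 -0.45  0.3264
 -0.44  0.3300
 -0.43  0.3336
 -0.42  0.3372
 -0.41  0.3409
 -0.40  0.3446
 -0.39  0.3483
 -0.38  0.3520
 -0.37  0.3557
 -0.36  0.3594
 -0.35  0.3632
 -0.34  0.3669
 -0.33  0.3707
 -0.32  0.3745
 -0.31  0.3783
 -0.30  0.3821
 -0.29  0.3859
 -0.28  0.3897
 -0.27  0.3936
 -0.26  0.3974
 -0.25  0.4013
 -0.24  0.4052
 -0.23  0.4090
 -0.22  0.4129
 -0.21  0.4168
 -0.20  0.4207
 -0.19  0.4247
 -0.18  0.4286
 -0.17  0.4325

33.61

T = 1.5;  σ√T = 0.3552
d₁ = [ln(420/380) + (0.023 + 0.29²/2)·1.5] / 0.3552 = [0.1001 + 0.0976] / 0.3552 = 0.5565 → 0.56
d₂ = d₁ − σ√T = 0.5565 − 0.3552 = 0.2013 → 0.20
e^(−rT) = e^(−0.023·1.5) = 0.9661
P = 380·0.9661·N(-0.20) − 420·N(-0.56) = 380·0.9661·0.4207 − 420·0.2877 = 154.4465 − 120.8340 = 33.6125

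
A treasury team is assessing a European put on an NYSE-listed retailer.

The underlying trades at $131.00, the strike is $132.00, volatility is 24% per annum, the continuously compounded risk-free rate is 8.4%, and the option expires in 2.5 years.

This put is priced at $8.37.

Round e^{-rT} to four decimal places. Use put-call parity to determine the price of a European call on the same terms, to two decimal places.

exp(−rT) = exp(−0.084·2.5) = 0.8106
Put-call parity: C − P = S − K·e^(−rT) = 131 − 132·0.8106 = 131 − 106.9992 = 24.0008
C = P + (C − P) = 8.37 + (24.0008) = 32.3708

$32.37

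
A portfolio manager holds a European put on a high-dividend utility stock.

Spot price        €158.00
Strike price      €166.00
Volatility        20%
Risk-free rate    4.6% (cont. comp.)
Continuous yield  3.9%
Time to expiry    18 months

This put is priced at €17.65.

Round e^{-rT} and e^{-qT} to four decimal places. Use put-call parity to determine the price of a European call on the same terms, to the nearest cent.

€11.75

e^(−qT) = e^(−0.039·1.5) = 0.9432;  e^(−rT) = e^(−0.046·1.5) = 0.9333
Put-call parity: C − P = S·e^(−qT) − K·e^(−rT) = 158·0.9432 − 166·0.9333 = 149.0256 − 154.9278 = -5.9022
C = P + (C − P) = 17.65 + (-5.9022) = 11.7478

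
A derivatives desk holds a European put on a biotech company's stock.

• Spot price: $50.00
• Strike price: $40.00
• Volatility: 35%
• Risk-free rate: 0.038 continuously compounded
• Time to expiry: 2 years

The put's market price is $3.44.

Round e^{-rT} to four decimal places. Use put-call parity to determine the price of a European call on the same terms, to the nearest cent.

$16.37

e^(−rT) = e^(−0.038·2) = 0.9268
Put-call parity: C − P = S − K·e^(−rT) = 50 − 40·0.9268 = 50 − 37.0720 = 12.9280
C = P + (C − P) = 3.44 + (12.9280) = 16.3680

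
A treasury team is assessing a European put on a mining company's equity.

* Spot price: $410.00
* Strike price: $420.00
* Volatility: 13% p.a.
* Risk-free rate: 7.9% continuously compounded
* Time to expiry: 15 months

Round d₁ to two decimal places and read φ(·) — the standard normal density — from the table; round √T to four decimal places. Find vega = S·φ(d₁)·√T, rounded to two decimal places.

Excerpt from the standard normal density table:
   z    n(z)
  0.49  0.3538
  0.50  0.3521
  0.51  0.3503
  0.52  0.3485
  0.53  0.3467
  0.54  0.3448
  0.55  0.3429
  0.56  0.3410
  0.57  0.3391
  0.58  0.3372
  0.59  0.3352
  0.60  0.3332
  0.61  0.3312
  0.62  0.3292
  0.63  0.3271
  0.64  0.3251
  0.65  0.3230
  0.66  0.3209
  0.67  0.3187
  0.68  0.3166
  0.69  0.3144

σ√T = 0.13·√1.25 = 0.1453
d₁ = [ln(410/420) + (0.079 + 0.13²/2)·1.25] / 0.1453 = [-0.0241 + 0.1093] / 0.1453 = 0.5863 → 0.59
√T = √1.25 = 1.1180
φ(d₁) = φ(0.59) = 0.3352
vega = S·φ(d₁)·√T = 410·0.3352·1.1180 = 153.6490

153.65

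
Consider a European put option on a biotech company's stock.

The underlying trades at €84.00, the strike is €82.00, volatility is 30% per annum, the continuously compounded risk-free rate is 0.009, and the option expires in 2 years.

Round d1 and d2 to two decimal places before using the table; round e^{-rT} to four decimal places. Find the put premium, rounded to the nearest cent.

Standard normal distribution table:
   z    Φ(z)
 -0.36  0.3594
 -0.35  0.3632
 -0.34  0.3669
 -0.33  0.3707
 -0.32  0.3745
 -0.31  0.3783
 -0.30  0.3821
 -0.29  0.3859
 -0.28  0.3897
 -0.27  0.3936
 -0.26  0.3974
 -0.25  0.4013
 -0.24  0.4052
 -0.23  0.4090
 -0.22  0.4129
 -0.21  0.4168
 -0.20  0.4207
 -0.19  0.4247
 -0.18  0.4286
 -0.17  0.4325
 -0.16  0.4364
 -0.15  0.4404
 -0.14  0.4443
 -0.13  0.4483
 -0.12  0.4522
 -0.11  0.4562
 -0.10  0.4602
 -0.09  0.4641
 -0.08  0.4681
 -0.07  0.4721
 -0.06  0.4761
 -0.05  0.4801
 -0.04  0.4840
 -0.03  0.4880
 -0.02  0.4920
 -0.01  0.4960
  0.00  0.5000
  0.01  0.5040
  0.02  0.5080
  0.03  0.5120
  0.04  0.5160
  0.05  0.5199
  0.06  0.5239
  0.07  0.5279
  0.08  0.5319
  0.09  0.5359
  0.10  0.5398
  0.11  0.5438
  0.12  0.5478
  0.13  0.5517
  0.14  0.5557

€12.02

σ√T = 0.3 × 1.4142 = 0.4243
d₁ = [ln(84/82) + (0.009 + 0.3²/2)·2] / 0.4243 = [0.0241 + 0.1080] / 0.4243 = 0.3114 → 0.31
d₂ = d₁ − σ√T = 0.3114 − 0.4243 = -0.1129 → -0.11
exp(−rT) = exp(−0.009·2) = 0.9822
N(−d₂) = N(0.11) = 0.5438;  N(−d₁) = N(-0.31) = 0.3783
P = 82·0.9822·0.5438 − 84·0.3783 = 43.7979 − 31.7772 = 12.0207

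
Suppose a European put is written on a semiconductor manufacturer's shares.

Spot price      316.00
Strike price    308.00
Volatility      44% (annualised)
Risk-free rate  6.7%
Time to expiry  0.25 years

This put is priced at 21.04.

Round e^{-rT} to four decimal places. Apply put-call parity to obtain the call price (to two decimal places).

34.15

e^(−rT) = e^(−0.067·0.25) = 0.9834
Put-call parity: C − P = S − K·e^(−rT) = 316 − 308·0.9834 = 316 − 302.8872 = 13.1128
C = P + (C − P) = 21.04 + (13.1128) = 34.1528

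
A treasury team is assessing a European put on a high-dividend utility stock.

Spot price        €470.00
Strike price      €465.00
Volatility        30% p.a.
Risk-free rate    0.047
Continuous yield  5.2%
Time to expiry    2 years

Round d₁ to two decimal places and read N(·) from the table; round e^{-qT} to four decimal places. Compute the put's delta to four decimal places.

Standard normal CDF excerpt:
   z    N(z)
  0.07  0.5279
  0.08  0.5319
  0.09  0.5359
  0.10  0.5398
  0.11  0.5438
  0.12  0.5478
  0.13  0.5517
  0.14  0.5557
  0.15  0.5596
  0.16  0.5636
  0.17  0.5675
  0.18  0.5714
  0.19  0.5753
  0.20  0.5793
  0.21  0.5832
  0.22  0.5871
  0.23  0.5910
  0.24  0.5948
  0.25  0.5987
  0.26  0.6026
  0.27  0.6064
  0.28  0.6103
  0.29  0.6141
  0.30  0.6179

σ√T = 0.3·√2 = 0.4243
d₁ = [ln(470/465) + (0.047 − 0.052 + ½·0.3²)·2] / (σ√T) = (0.0107 + 0.0800) / 0.4243 = 0.2138 → 0.21
N(d₁) = N(0.21) = 0.5832
Δ_put = e^(−qT)·(N(d₁) − 1) = 0.9012·(0.5832 − 1) = -0.3756

-0.3756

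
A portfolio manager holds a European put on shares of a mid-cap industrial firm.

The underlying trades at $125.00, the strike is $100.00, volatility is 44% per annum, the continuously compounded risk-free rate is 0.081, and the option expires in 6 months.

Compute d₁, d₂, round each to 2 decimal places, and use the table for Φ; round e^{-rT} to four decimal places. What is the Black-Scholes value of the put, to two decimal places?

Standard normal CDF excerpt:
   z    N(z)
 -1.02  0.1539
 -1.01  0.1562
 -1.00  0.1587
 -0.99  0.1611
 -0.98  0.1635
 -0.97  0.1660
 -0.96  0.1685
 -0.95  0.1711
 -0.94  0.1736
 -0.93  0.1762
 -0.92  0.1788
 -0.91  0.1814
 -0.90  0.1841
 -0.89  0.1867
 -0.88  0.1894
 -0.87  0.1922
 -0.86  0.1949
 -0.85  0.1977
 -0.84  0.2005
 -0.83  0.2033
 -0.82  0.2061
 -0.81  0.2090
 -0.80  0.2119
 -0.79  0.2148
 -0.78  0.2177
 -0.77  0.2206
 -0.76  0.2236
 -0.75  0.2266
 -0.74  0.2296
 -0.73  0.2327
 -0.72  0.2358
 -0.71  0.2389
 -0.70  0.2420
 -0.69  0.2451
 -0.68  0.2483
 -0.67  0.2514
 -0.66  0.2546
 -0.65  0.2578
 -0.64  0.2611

$3.70

T = 0.5;  σ√T = 0.3111
d₁ = [ln(125/100) + (0.081 + ½·0.44²)·0.5] / (σ√T) = (0.2231 + 0.0889) / 0.3111 = 1.0029 ≈ 1.00
d₂ = 1.0029 − 0.3111 = 0.6918 ≈ 0.69
exp(−rT) = exp(−0.081·0.5) = 0.9603
P = 100·0.9603·N(-0.69) − 125·N(-1.00) = 100·0.9603·0.2451 − 125·0.1587 = 23.5370 − 19.8375 = 3.6995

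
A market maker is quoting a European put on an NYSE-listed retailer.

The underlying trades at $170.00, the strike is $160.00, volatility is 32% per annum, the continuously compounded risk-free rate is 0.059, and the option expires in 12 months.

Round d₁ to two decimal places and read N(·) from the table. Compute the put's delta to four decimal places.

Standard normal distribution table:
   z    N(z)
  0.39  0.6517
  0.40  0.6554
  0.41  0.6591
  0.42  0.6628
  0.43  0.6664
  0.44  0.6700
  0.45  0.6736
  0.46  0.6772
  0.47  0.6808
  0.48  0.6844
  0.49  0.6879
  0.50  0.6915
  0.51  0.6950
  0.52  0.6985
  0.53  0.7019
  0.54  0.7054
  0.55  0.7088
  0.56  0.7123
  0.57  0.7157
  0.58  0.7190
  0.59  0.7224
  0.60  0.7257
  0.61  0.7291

σ√T = 0.32 × 1.0000 = 0.3200
d₁ = [ln(170/160) + (0.059 + 0.32²/2)·1] / 0.3200 = [0.0606 + 0.1102] / 0.3200 = 0.5338 → 0.53
N(d₁) = N(0.53) = 0.7019
Δ_put = N(d₁) − 1 = 0.7019 − 1 = -0.2981

-0.2981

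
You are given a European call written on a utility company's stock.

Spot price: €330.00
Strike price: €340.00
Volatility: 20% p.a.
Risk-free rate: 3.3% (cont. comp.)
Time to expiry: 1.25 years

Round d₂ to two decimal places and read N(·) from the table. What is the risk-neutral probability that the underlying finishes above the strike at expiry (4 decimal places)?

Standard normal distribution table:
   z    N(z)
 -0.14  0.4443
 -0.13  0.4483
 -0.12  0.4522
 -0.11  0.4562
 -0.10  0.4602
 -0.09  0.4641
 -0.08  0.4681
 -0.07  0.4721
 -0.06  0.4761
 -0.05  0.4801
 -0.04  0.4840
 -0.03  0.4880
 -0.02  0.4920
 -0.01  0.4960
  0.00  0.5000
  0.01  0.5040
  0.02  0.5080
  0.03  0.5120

σ√T = 0.2·√1.25 = 0.2236
d₁ = [ln(330/340) + (0.033 + ½·0.2²)·1.25] / (σ√T) = (-0.0299 + 0.0663) / 0.2236 = 0.1628 which rounds to 0.16
d₂ = 0.1628 − 0.2236 = -0.0608 which rounds to -0.06
Pr(exercise) under Q = N(d₂) = 0.4761

0.4761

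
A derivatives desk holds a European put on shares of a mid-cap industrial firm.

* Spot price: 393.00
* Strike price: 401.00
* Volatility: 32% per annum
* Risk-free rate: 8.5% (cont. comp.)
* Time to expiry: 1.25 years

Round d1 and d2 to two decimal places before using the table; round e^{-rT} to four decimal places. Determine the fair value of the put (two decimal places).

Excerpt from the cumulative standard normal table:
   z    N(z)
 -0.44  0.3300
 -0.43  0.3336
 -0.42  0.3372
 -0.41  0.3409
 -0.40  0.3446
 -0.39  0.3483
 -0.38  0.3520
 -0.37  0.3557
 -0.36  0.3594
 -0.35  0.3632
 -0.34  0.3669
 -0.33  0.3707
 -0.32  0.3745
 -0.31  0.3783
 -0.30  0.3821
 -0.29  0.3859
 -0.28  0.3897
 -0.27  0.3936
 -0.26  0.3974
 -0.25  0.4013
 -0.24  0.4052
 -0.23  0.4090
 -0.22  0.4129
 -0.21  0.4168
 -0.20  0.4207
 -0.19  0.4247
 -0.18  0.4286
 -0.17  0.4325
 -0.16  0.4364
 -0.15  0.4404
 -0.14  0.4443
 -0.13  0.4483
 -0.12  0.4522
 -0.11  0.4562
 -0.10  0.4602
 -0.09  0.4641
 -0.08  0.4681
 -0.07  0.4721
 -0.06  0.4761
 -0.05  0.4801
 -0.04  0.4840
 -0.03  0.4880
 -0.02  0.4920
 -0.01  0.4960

39.15

T = 1.25;  σ√T = 0.3578
d₁ = [ln(393/401) + (0.085 + 0.32²/2)·1.25] / 0.3578 = [-0.0202 + 0.1703] / 0.3578 = 0.4195 which rounds to 0.42
d₂ = d₁ − σ√T = 0.4195 − 0.3578 = 0.0618 which rounds to 0.06
exp(−rT) = exp(−0.085·1.25) = 0.8992
N(−d₂) = N(-0.06) = 0.4761;  N(−d₁) = N(-0.42) = 0.3372
P = 401·0.8992·0.4761 − 393·0.3372 = 171.6718 − 132.5196 = 39.1522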